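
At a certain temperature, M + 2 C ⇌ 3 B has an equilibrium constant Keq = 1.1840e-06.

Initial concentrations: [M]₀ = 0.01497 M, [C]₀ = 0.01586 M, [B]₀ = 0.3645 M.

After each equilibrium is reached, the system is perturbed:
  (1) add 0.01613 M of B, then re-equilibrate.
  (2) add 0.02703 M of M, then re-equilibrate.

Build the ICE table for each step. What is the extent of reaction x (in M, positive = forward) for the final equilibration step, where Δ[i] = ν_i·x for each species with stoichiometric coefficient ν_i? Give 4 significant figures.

Q₀ = 1.2861e+04 vs Keq = 1.1840e-06 ⇒ Q>K, reverse
Step 1:
                    M           C           B
  I           0.01497     0.01586      0.3645
  C            0.1208      0.2415     -0.3623
  E            0.1357      0.2574      0.0022
  solve Keq expr → x = -0.1208; check Q = 1.1840e-06
Then add 0.01613 M of B.
Step 2:
                    M           C           B
  I            0.1357      0.2574     0.01833
  C          0.005347     0.01069    -0.01604
  E            0.1411      0.2681     0.00229
  solve Keq expr → x = -0.005347; check Q = 1.1840e-06
Then add 0.02703 M of M.
Step 3:
                    M           C           B
  I            0.1681      0.2681     0.00229
  C       -4.5668e-05 -9.1336e-05  1.3700e-04
  E            0.1681       0.268    0.002427
  solve Keq expr → x = 4.5668e-05; check Q = 1.1840e-06

x = 4.5668e-05 M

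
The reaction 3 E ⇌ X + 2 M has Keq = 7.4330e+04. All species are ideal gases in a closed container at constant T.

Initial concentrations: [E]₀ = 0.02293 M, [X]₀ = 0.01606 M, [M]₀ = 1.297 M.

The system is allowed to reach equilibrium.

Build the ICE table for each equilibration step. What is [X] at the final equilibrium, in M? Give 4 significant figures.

Q₀ = 2241 vs Keq = 7.4330e+04 ⇒ Q<K, forward
Step 1:
                  E         X         M
  Initial   0.02293   0.01606     1.297
  Change   -0.01508  0.005025   0.01005
  Equil    0.007855   0.02109     1.307
  solve Keq expr → x = 0.005025; check Q = 7.4330e+04

[X]_eq = 0.02109 M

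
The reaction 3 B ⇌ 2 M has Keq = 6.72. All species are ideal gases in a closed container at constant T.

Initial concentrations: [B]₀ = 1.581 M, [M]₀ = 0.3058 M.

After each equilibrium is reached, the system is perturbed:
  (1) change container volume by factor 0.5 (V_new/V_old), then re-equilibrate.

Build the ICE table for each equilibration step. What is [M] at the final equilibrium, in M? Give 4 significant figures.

Q₀ = 0.02366 vs Keq = 6.72 ⇒ Q<K, forward
Step 1:
                  B         M
  I           1.581    0.3058
  C          -1.049    0.6995
  E          0.5318     1.005
  solve Keq expr → x = 0.3497; check Q = 6.72
Then change container volume by factor 0.5 (V_new/V_old).
Step 2:
                  B         M
  I           1.064     2.011
  C         -0.1852    0.1235
  E          0.8784     2.134
  solve Keq expr → x = 0.06173; check Q = 6.72

[M]_eq = 2.134 M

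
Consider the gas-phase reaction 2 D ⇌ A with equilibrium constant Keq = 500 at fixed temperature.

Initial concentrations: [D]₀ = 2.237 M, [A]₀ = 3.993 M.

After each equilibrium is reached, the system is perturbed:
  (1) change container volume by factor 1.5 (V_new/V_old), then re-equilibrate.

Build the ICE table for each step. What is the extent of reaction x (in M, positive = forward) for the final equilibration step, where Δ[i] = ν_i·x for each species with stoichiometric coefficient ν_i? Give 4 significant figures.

Q₀ = 0.7979 vs Keq = 500 ⇒ Q<K, forward
Step 1:
                  D         A
  init        2.237     3.993
  Δ          -2.136     1.068
  eq         0.1006     5.061
  solve Keq expr → x = 1.068; check Q = 500
Then change container volume by factor 1.5 (V_new/V_old).
Step 2:
                  D         A
  init      0.06707     3.374
  Δ         0.01498 -0.007492
  eq        0.08206     3.367
  solve Keq expr → x = -0.007492; check Q = 500

x = -0.007492 M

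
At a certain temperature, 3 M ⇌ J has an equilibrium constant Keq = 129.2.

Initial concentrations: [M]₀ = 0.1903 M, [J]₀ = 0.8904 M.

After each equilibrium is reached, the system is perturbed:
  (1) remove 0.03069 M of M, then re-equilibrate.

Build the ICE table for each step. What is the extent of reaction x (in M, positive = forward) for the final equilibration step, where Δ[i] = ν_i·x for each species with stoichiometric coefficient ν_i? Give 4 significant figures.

Q₀ = 129.2 vs Keq = 129.2 ⇒ Q>K, reverse
Step 1:
                  M         J
  Initial    0.1903    0.8904
  Change  8.9496e-07 -2.9832e-07
  Equil      0.1903    0.8904
  solve Keq expr → x = -2.9832e-07; check Q = 129.2
Then remove 0.03069 M of M.
Step 2:
                  M         J
  Initial    0.1596    0.8904
  Change    0.02998 -0.009992
  Equil      0.1896    0.8804
  solve Keq expr → x = -0.009992; check Q = 129.2

x = -0.009992 M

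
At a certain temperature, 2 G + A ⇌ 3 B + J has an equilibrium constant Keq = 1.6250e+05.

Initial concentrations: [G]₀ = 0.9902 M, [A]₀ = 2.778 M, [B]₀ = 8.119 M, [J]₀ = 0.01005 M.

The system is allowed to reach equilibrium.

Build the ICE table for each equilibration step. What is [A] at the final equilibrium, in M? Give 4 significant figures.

Q₀ = 1.975 vs Keq = 1.6250e+05 ⇒ Q<K, forward
Step 1:
                    G           A           B           J
  init         0.9902       2.778       8.119     0.01005
  Δ           -0.9564     -0.4782       1.435      0.4782
  eq          0.03375         2.3       9.554      0.4883
  solve Keq expr → x = 0.4782; check Q = 1.6250e+05

[A]_eq = 2.3 M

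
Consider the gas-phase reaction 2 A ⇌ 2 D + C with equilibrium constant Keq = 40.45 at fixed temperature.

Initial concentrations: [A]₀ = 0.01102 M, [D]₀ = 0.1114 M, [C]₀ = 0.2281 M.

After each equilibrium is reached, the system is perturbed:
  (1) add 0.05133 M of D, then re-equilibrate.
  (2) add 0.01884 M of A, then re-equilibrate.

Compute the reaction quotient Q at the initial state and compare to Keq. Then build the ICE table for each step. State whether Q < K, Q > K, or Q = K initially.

Q₀ = 23.31 vs Keq = 40.45 ⇒ Q<K, forward
Step 1:
                    A           D           C
  I           0.01102      0.1114      0.2281
  C         -0.002448    0.002448    0.001224
  E          0.008572      0.1138      0.2293
  solve Keq expr → x = 0.001224; check Q = 40.45
Then add 0.05133 M of D.
Step 2:
                    A           D           C
  I          0.008572      0.1652      0.2293
  C           0.00355    -0.00355   -0.001775
  E           0.01212      0.1616      0.2275
  solve Keq expr → x = -0.001775; check Q = 40.45
Then add 0.01884 M of A.
Step 3:
                    A           D           C
  I           0.03096      0.1616      0.2275
  C          -0.01729     0.01729    0.008645
  E           0.01367      0.1789      0.2362
  solve Keq expr → x = 0.008645; check Q = 40.45

Q₀ = 23.31; Q < K (proceeds forward)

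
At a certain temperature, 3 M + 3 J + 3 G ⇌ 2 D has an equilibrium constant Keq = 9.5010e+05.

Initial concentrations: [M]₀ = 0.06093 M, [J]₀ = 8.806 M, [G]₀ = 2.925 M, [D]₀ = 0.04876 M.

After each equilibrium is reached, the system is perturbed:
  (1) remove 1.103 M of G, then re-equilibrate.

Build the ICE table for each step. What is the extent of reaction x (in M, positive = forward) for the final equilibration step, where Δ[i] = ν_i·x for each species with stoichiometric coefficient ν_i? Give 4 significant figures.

x = -1.6929e-05 M

Q₀ = 6.1506e-04 vs Keq = 9.5010e+05 ⇒ Q<K, forward
Step 1:
                    M           J           G           D
  I           0.06093       8.806       2.925     0.04876
  C          -0.06085    -0.06085    -0.06085     0.04057
  E        8.1152e-05       8.745       2.864     0.08933
  solve Keq expr → x = 0.02028; check Q = 9.5010e+05
Then remove 1.103 M of G.
Step 2:
                    M           J           G           D
  I        8.1152e-05       8.745       1.761     0.08933
  C        5.0787e-05  5.0787e-05  5.0787e-05 -3.3858e-05
  E        1.3194e-04       8.745       1.761     0.08929
  solve Keq expr → x = -1.6929e-05; check Q = 9.5010e+05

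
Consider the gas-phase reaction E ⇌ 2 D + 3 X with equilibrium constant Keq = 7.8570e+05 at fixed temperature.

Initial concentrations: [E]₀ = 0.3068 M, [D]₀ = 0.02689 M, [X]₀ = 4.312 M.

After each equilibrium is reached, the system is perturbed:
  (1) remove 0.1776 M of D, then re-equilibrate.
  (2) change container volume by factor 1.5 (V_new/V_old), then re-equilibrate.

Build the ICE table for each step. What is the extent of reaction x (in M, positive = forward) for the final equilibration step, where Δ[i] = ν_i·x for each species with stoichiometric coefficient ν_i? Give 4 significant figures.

x = 2.0890e-05 M

Q₀ = 0.189 vs Keq = 7.8570e+05 ⇒ Q<K, forward
Step 1:
                  E         D         X
  I          0.3068   0.02689     4.312
  C         -0.3067    0.6135    0.9202
  E       7.4750e-05    0.6403     5.232
  solve Keq expr → x = 0.3067; check Q = 7.8570e+05
Then remove 0.1776 M of D.
Step 2:
                  E         D         X
  I       7.4750e-05    0.4627     5.232
  C       -3.5700e-05 7.1399e-05 1.0710e-04
  E       3.9050e-05    0.4628     5.232
  solve Keq expr → x = 3.5700e-05; check Q = 7.8570e+05
Then change container volume by factor 1.5 (V_new/V_old).
Step 3:
                  E         D         X
  I       2.6034e-05    0.3085     3.488
  C       -2.0890e-05 4.1779e-05 6.2669e-05
  E       5.1441e-06    0.3086     3.488
  solve Keq expr → x = 2.0890e-05; check Q = 7.8570e+05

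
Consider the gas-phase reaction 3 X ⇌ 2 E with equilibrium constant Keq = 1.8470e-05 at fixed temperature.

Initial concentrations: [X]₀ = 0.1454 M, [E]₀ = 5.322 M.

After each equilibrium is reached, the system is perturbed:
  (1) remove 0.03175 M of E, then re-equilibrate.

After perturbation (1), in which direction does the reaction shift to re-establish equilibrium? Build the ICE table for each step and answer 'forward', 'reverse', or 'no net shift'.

Q₀ = 9214 vs Keq = 1.8470e-05 ⇒ Q>K, reverse
Step 1:
                   X          E
  init        0.1454      5.322
  Δ            7.838     -5.225
  eq           7.983    0.09694
  solve Keq expr → x = -2.613; check Q = 1.8470e-05
Then remove 0.03175 M of E.
Step 2:
                   X          E
  init         7.983    0.06519
  Δ         -0.04636    0.03091
  eq           7.937    0.09609
  solve Keq expr → x = 0.01545; check Q = 1.8470e-05

Direction: forward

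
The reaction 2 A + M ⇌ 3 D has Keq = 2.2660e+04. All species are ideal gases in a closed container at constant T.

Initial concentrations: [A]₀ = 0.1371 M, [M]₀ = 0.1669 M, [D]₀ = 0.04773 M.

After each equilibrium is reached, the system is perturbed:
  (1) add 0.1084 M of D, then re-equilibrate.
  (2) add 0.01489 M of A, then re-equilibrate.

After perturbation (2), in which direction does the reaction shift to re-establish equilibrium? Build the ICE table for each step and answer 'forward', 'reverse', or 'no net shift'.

Q₀ = 0.03466 vs Keq = 2.2660e+04 ⇒ Q<K, forward
Step 1:
                  A         M         D
  Initial    0.1371    0.1669   0.04773
  Change    -0.1345  -0.06724    0.2017
  Equil    0.002622   0.09966    0.2494
  solve Keq expr → x = 0.06724; check Q = 2.2660e+04
Then add 0.1084 M of D.
Step 2:
                  A         M         D
  Initial  0.002622   0.09966    0.3578
  Change   0.001812 9.0581e-04 -0.002717
  Equil    0.004433    0.1006    0.3551
  solve Keq expr → x = -9.0581e-04; check Q = 2.2660e+04
Then add 0.01489 M of A.
Step 3:
                  A         M         D
  Initial   0.01932    0.1006    0.3551
  Change    -0.0143  -0.00715   0.02145
  Equil    0.005023   0.09342    0.3766
  solve Keq expr → x = 0.00715; check Q = 2.2660e+04

Direction: forward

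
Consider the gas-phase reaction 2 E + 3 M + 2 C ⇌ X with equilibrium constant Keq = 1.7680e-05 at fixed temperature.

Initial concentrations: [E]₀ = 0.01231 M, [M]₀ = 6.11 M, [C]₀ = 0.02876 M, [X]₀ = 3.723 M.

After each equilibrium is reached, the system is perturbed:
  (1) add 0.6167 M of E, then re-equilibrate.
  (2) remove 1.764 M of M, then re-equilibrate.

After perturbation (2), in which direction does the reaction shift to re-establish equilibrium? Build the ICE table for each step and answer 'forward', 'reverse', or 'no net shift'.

Direction: reverse

Q₀ = 1.3022e+05 vs Keq = 1.7680e-05 ⇒ Q>K, reverse
Step 1:
                   E          M          C          X
  I          0.01231       6.11    0.02876      3.723
  C            3.121      4.681      3.121      -1.56
  E            3.133      10.79      3.149      2.163
  solve Keq expr → x = -1.56; check Q = 1.7680e-05
Then add 0.6167 M of E.
Step 2:
                   E          M          C          X
  I             3.75      10.79      3.149      2.163
  C           -0.194    -0.2911     -0.194    0.09702
  E            3.556       10.5      2.955       2.26
  solve Keq expr → x = 0.09702; check Q = 1.7680e-05
Then remove 1.764 M of M.
Step 3:
                   E          M          C          X
  I            3.556      8.736      2.955       2.26
  C           0.2877     0.4315     0.2877    -0.1438
  E            3.843      9.167      3.243      2.116
  solve Keq expr → x = -0.1438; check Q = 1.7680e-05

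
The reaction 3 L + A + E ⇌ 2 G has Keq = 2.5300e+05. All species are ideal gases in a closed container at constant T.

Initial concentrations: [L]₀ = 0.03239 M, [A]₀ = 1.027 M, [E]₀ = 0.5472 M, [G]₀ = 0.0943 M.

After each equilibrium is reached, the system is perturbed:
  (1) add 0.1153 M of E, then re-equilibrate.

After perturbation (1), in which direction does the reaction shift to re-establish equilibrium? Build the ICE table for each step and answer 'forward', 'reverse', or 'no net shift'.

Q₀ = 465.7 vs Keq = 2.5300e+05 ⇒ Q<K, forward
Step 1:
                   L          A          E          G
  init       0.03239      1.027     0.5472     0.0943
  Δ         -0.02788  -0.009292  -0.009292    0.01858
  eq        0.004514      1.018     0.5379     0.1129
  solve Keq expr → x = 0.009292; check Q = 2.5300e+05
Then add 0.1153 M of E.
Step 2:
                   L          A          E          G
  init      0.004514      1.018     0.6532     0.1129
  Δ       -2.7803e-04 -9.2676e-05 -9.2676e-05 1.8535e-04
  eq        0.004236      1.018     0.6531     0.1131
  solve Keq expr → x = 9.2676e-05; check Q = 2.5300e+05

Direction: forward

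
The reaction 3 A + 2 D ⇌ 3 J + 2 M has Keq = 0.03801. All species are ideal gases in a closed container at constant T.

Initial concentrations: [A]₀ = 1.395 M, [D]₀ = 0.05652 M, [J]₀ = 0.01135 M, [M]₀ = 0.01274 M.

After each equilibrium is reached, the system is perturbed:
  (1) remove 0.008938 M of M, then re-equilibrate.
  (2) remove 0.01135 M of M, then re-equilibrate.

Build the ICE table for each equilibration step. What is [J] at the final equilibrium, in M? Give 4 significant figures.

Q₀ = 2.7365e-08 vs Keq = 0.03801 ⇒ Q<K, forward
Step 1:
                   A          D          J          M
  init         1.395    0.05652    0.01135    0.01274
  Δ         -0.07638   -0.05092    0.07638    0.05092
  eq           1.319   0.005603    0.08773    0.06366
  solve Keq expr → x = 0.02546; check Q = 0.03801
Then remove 0.008938 M of M.
Step 2:
                   A          D          J          M
  init         1.319   0.005603    0.08773    0.05472
  Δ       -9.6581e-04 -6.4387e-04 9.6581e-04 6.4387e-04
  eq           1.318   0.004959    0.08869    0.05536
  solve Keq expr → x = 3.2194e-04; check Q = 0.03801
Then remove 0.01135 M of M.
Step 3:
                   A          D          J          M
  init         1.318   0.004959    0.08869    0.04401
  Δ        -0.001272 -8.4798e-04   0.001272 8.4798e-04
  eq           1.316   0.004111    0.08996    0.04486
  solve Keq expr → x = 4.2399e-04; check Q = 0.03801

[J]_eq = 0.08996 M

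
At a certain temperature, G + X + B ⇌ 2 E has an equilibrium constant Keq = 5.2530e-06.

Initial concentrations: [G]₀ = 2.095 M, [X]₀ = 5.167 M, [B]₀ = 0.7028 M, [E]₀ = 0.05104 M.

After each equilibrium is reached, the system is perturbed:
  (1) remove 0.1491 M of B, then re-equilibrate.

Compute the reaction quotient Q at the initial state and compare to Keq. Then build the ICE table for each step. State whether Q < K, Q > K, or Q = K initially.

Q₀ = 3.4243e-04 vs Keq = 5.2530e-06 ⇒ Q>K, reverse
Step 1:
                   G          X          B          E
  init         2.095      5.167     0.7028    0.05104
  Δ          0.02229    0.02229    0.02229   -0.04457
  eq           2.117      5.189     0.7251   0.006469
  solve Keq expr → x = -0.02229; check Q = 5.2530e-06
Then remove 0.1491 M of B.
Step 2:
                   G          X          B          E
  init         2.117      5.189      0.576   0.006469
  Δ       3.5047e-04 3.5047e-04 3.5047e-04 -7.0093e-04
  eq           2.118       5.19     0.5763   0.005768
  solve Keq expr → x = -3.5047e-04; check Q = 5.2530e-06

Q₀ = 3.4243e-04; Q > K (proceeds reverse)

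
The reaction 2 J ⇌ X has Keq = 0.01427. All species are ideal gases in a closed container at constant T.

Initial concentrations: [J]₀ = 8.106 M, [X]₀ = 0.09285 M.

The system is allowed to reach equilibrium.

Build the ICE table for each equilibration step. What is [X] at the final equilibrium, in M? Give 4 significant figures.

[X]_eq = 0.6841 M

Q₀ = 0.001413 vs Keq = 0.01427 ⇒ Q<K, forward
Step 1:
                    J           X
  Initial       8.106     0.09285
  Change       -1.182      0.5912
  Equil         6.924      0.6841
  solve Keq expr → x = 0.5912; check Q = 0.01427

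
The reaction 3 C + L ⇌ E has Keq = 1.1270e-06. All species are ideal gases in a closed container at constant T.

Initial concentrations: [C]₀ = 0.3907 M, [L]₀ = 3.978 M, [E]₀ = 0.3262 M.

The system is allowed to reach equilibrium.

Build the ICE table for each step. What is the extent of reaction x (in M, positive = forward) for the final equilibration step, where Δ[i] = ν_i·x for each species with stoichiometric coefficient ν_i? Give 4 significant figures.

x = -0.3262 M

Q₀ = 1.375 vs Keq = 1.1270e-06 ⇒ Q>K, reverse
Step 1:
                   C          L          E
  I           0.3907      3.978     0.3262
  C           0.9786     0.3262    -0.3262
  E            1.369      4.304 1.2453e-05
  solve Keq expr → x = -0.3262; check Q = 1.1270e-06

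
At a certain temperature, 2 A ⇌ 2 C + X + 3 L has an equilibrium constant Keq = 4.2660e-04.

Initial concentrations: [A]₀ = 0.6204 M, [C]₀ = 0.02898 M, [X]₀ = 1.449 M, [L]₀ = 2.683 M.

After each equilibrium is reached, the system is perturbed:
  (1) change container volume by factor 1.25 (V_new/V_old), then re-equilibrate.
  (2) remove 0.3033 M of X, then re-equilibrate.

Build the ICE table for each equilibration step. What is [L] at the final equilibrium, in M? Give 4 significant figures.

[L]_eq = 2.117 M

Q₀ = 0.06106 vs Keq = 4.2660e-04 ⇒ Q>K, reverse
Step 1:
                  A         C         X         L
  I          0.6204   0.02898     1.449     2.683
  C         0.02639  -0.02639  -0.01319  -0.03958
  E          0.6468  0.002594     1.436     2.643
  solve Keq expr → x = -0.01319; check Q = 4.2660e-04
Then change container volume by factor 1.25 (V_new/V_old).
Step 2:
                  A         C         X         L
  I          0.5174  0.002075     1.149     2.115
  C       -0.001155  0.001155 5.7764e-04  0.001733
  E          0.5163  0.003231     1.149     2.116
  solve Keq expr → x = 5.7764e-04; check Q = 4.2660e-04
Then remove 0.3033 M of X.
Step 3:
                  A         C         X         L
  I          0.5163  0.003231    0.8459     2.116
  C       -5.2831e-04 5.2831e-04 2.6415e-04 7.9246e-04
  E          0.5157  0.003759    0.8462     2.117
  solve Keq expr → x = 2.6415e-04; check Q = 4.2660e-04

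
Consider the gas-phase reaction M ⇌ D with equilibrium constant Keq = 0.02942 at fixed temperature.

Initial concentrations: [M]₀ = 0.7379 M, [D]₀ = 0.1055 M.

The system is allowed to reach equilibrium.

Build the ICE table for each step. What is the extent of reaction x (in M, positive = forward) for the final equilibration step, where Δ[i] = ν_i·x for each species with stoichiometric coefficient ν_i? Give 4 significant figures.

Q₀ = 0.143 vs Keq = 0.02942 ⇒ Q>K, reverse
Step 1:
                   M          D
  init        0.7379     0.1055
  Δ           0.0814    -0.0814
  eq          0.8193     0.0241
  solve Keq expr → x = -0.0814; check Q = 0.02942

x = -0.0814 M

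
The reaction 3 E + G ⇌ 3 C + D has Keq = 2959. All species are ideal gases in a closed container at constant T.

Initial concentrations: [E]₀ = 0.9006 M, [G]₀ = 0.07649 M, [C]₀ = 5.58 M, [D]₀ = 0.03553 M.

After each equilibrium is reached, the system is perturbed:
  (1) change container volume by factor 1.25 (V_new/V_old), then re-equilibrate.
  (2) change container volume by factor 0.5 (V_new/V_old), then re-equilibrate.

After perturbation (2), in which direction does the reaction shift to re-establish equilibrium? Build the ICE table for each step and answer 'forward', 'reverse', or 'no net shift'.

Q₀ = 110.5 vs Keq = 2959 ⇒ Q<K, forward
Step 1:
                   E          G          C          D
  Initial     0.9006    0.07649       5.58    0.03553
  Change       -0.18      -0.06       0.18       0.06
  Equil       0.7206    0.01649       5.76    0.09553
  solve Keq expr → x = 0.06; check Q = 2959
Then change container volume by factor 1.25 (V_new/V_old).
Step 2:
                   E          G          C          D
  Initial     0.5765    0.01319      4.608    0.07642
  Change           0          0          0          0
  Equil       0.5765    0.01319      4.608    0.07642
  solve Keq expr → x = 0; check Q = 2959
Then change container volume by factor 0.5 (V_new/V_old).
Step 3:
                   E          G          C          D
  Initial      1.153    0.02638      9.216     0.1528
  Change           0          0          0          0
  Equil        1.153    0.02638      9.216     0.1528
  solve Keq expr → x = 0; check Q = 2959

Direction: no net shift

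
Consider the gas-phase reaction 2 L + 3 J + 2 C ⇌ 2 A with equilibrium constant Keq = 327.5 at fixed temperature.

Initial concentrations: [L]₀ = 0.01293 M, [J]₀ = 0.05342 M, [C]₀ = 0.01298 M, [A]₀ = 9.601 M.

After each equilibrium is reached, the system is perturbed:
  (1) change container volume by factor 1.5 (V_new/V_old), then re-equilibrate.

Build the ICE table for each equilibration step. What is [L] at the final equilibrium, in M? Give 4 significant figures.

Q₀ = 2.1467e+13 vs Keq = 327.5 ⇒ Q>K, reverse
Step 1:
                   L          J          C          A
  init       0.01293    0.05342    0.01298      9.601
  Δ           0.6645     0.9967     0.6645    -0.6645
  eq          0.6774       1.05     0.6774      8.937
  solve Keq expr → x = -0.3322; check Q = 327.5
Then change container volume by factor 1.5 (V_new/V_old).
Step 2:
                   L          J          C          A
  init        0.4516     0.7001     0.4516      5.958
  Δ           0.1494     0.2241     0.1494    -0.1494
  eq           0.601     0.9242      0.601      5.808
  solve Keq expr → x = -0.07471; check Q = 327.5

[L]_eq = 0.601 M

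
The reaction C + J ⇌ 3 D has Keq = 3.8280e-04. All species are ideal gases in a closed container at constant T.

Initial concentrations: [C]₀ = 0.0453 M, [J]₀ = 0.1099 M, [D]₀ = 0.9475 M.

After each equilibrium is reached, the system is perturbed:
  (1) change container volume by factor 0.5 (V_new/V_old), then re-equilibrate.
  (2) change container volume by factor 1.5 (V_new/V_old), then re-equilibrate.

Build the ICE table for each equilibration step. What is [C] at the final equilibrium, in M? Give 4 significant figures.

[C]_eq = 0.4661 M

Q₀ = 170.9 vs Keq = 3.8280e-04 ⇒ Q>K, reverse
Step 1:
                    C           J           D
  I            0.0453      0.1099      0.9475
  C            0.3031      0.3031     -0.9094
  E            0.3484       0.413     0.03805
  solve Keq expr → x = -0.3031; check Q = 3.8280e-04
Then change container volume by factor 0.5 (V_new/V_old).
Step 2:
                    C           J           D
  I            0.6969      0.8261      0.0761
  C          0.005142    0.005142    -0.01543
  E             0.702      0.8312     0.06068
  solve Keq expr → x = -0.005142; check Q = 3.8280e-04
Then change container volume by factor 1.5 (V_new/V_old).
Step 3:
                    C           J           D
  I             0.468      0.5542     0.04045
  C         -0.001912   -0.001912    0.005737
  E            0.4661      0.5522     0.04619
  solve Keq expr → x = 0.001912; check Q = 3.8280e-04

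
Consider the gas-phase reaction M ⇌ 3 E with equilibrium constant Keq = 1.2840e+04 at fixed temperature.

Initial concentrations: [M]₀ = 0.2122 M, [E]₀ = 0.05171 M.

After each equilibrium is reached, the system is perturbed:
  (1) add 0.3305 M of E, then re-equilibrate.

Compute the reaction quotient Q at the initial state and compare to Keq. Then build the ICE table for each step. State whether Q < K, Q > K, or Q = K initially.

Q₀ = 6.5160e-04 vs Keq = 1.2840e+04 ⇒ Q<K, forward
Step 1:
                    M           E
  Initial      0.2122     0.05171
  Change      -0.2122      0.6365
  Equil    2.5389e-05      0.6882
  solve Keq expr → x = 0.2122; check Q = 1.2840e+04
Then add 0.3305 M of E.
Step 2:
                    M           E
  Initial  2.5389e-05       1.019
  Change   5.6911e-05 -1.7073e-04
  Equil    8.2300e-05       1.019
  solve Keq expr → x = -5.6911e-05; check Q = 1.2840e+04

Q₀ = 6.5160e-04; Q < K (proceeds forward)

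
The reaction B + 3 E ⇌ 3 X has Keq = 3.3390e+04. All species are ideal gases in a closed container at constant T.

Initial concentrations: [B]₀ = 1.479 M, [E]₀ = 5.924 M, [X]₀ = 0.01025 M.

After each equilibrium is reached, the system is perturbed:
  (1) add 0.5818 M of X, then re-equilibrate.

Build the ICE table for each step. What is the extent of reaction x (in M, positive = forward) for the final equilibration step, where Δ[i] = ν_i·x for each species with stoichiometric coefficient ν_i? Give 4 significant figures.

Q₀ = 3.5023e-09 vs Keq = 3.3390e+04 ⇒ Q<K, forward
Step 1:
                    B           E           X
  Initial       1.479       5.924     0.01025
  Change       -1.478      -4.435       4.435
  Equil    7.9604e-04       1.489       4.445
  solve Keq expr → x = 1.478; check Q = 3.3390e+04
Then add 0.5818 M of X.
Step 2:
                    B           E           X
  Initial  7.9604e-04       1.489       5.027
  Change   3.5212e-04    0.001056   -0.001056
  Equil      0.001148        1.49       5.026
  solve Keq expr → x = -3.5212e-04; check Q = 3.3390e+04

x = -3.5212e-04 M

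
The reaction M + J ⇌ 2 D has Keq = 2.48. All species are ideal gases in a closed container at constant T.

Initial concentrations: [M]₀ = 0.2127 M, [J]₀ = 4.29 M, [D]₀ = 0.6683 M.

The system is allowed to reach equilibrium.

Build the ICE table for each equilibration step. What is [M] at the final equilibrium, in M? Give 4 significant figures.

Q₀ = 0.4895 vs Keq = 2.48 ⇒ Q<K, forward
Step 1:
                   M          J          D
  init        0.2127       4.29     0.6683
  Δ          -0.1294    -0.1294     0.2588
  eq          0.0833      4.161     0.9271
  solve Keq expr → x = 0.1294; check Q = 2.48

[M]_eq = 0.0833 M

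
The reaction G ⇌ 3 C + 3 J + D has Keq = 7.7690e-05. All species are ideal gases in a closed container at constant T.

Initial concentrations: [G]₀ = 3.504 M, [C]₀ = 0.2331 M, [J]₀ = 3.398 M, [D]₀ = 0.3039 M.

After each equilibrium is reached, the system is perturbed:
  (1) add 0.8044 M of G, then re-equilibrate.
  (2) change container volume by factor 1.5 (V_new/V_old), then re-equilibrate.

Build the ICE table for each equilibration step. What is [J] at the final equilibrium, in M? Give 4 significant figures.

[J]_eq = 2.161 M

Q₀ = 0.0431 vs Keq = 7.7690e-05 ⇒ Q>K, reverse
Step 1:
                   G          C          J          D
  I            3.504     0.2331      3.398     0.3039
  C          0.06672    -0.2002    -0.2002   -0.06672
  E            3.571    0.03295      3.198     0.2372
  solve Keq expr → x = -0.06672; check Q = 7.7690e-05
Then add 0.8044 M of G.
Step 2:
                   G          C          J          D
  I            4.375    0.03295      3.198     0.2372
  C       -7.4828e-04   0.002245   0.002245 7.4828e-04
  E            4.374    0.03519        3.2     0.2379
  solve Keq expr → x = 7.4828e-04; check Q = 7.7690e-05
Then change container volume by factor 1.5 (V_new/V_old).
Step 3:
                   G          C          J          D
  I            2.916    0.02346      2.133     0.1586
  C        -0.009209    0.02763    0.02763   0.009209
  E            2.907    0.05109      2.161     0.1678
  solve Keq expr → x = 0.009209; check Q = 7.7690e-05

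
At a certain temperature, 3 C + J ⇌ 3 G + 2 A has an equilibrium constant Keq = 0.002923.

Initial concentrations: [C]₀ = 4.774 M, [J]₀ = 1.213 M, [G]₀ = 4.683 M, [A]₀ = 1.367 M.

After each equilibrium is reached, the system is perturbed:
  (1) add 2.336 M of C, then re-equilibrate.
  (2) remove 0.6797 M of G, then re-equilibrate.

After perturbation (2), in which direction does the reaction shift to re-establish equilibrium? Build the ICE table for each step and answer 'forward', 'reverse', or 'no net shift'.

Q₀ = 1.454 vs Keq = 0.002923 ⇒ Q>K, reverse
Step 1:
                    C           J           G           A
  Initial       4.774       1.213       4.683       1.367
  Change        1.704      0.5679      -1.704      -1.136
  Equil         6.478       1.781       2.979      0.2313
  solve Keq expr → x = -0.5679; check Q = 0.002923
Then add 2.336 M of C.
Step 2:
                    C           J           G           A
  Initial       8.814       1.781       2.979      0.2313
  Change       -0.146    -0.04867       0.146     0.09733
  Equil         8.668       1.732       3.125      0.3286
  solve Keq expr → x = 0.04867; check Q = 0.002923
Then remove 0.6797 M of G.
Step 3:
                    C           J           G           A
  Initial       8.668       1.732       2.446      0.3286
  Change      -0.1385    -0.04616      0.1385     0.09231
  Equil         8.529       1.686       2.584      0.4209
  solve Keq expr → x = 0.04616; check Q = 0.002923

Direction: forward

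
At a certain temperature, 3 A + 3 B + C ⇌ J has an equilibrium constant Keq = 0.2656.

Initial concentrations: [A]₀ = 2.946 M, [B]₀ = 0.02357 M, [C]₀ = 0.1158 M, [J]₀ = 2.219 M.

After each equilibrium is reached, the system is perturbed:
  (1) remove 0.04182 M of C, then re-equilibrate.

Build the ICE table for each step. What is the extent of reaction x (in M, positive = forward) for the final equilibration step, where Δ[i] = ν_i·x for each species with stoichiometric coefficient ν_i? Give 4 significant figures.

x = -0.006934 M

Q₀ = 5.7236e+04 vs Keq = 0.2656 ⇒ Q>K, reverse
Step 1:
                    A           B           C           J
  init          2.946     0.02357      0.1158       2.219
  Δ            0.7256      0.7256      0.2419     -0.2419
  eq            3.672      0.7492      0.3577       1.977
  solve Keq expr → x = -0.2419; check Q = 0.2656
Then remove 0.04182 M of C.
Step 2:
                    A           B           C           J
  init          3.672      0.7492      0.3158       1.977
  Δ            0.0208      0.0208    0.006934   -0.006934
  eq            3.692        0.77      0.3228        1.97
  solve Keq expr → x = -0.006934; check Q = 0.2656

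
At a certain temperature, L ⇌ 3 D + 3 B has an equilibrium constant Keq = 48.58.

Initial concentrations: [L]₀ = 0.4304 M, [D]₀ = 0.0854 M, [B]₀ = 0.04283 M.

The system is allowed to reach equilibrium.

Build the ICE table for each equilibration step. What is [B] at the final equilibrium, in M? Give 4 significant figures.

[B]_eq = 1.163 M

Q₀ = 1.1370e-07 vs Keq = 48.58 ⇒ Q<K, forward
Step 1:
                   L          D          B
  I           0.4304     0.0854    0.04283
  C          -0.3735      1.121      1.121
  E          0.05686      1.206      1.163
  solve Keq expr → x = 0.3735; check Q = 48.58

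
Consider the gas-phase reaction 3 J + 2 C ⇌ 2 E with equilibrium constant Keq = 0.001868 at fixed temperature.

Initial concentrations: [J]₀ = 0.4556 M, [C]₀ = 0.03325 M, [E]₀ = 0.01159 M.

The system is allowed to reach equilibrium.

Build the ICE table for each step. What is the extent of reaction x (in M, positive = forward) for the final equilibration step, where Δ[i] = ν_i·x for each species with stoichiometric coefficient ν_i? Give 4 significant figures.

x = -0.005485 M

Q₀ = 1.285 vs Keq = 0.001868 ⇒ Q>K, reverse
Step 1:
                  J         C         E
  init       0.4556   0.03325   0.01159
  Δ         0.01646   0.01097  -0.01097
  eq         0.4721   0.04422 6.1987e-04
  solve Keq expr → x = -0.005485; check Q = 0.001868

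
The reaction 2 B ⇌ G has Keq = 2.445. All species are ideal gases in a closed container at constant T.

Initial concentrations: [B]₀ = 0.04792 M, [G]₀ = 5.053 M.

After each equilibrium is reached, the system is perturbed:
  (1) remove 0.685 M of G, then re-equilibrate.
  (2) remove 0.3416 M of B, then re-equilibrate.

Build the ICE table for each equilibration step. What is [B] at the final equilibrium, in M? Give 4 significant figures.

[B]_eq = 1.216 M

Q₀ = 2200 vs Keq = 2.445 ⇒ Q>K, reverse
Step 1:
                    B           G
  init        0.04792       5.053
  Δ             1.294     -0.6472
  eq            1.342       4.406
  solve Keq expr → x = -0.6472; check Q = 2.445
Then remove 0.685 M of G.
Step 2:
                    B           G
  init          1.342       3.721
  Δ           -0.1005     0.05023
  eq            1.242       3.771
  solve Keq expr → x = 0.05023; check Q = 2.445
Then remove 0.3416 M of B.
Step 3:
                    B           G
  init         0.9003       3.771
  Δ            0.3154     -0.1577
  eq            1.216       3.613
  solve Keq expr → x = -0.1577; check Q = 2.445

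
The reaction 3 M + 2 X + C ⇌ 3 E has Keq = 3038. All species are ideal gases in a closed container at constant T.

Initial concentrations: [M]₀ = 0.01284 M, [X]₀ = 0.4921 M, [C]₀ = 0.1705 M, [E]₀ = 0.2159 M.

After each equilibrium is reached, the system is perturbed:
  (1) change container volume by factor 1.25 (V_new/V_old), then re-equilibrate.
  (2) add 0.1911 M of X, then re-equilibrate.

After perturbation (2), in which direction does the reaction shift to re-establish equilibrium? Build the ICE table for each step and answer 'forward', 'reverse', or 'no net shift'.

Direction: forward

Q₀ = 1.1514e+05 vs Keq = 3038 ⇒ Q>K, reverse
Step 1:
                    M           X           C           E
  init        0.01284      0.4921      0.1705      0.2159
  Δ           0.02409     0.01606    0.008031    -0.02409
  eq          0.03693      0.5082      0.1785      0.1918
  solve Keq expr → x = -0.008031; check Q = 3038
Then change container volume by factor 1.25 (V_new/V_old).
Step 2:
                    M           X           C           E
  init        0.02955      0.4065      0.1428      0.1534
  Δ          0.005654    0.003769    0.001885   -0.005654
  eq           0.0352      0.4103      0.1447      0.1478
  solve Keq expr → x = -0.001885; check Q = 3038
Then add 0.1911 M of X.
Step 3:
                    M           X           C           E
  init         0.0352      0.6014      0.1447      0.1478
  Δ          -0.00645     -0.0043    -0.00215     0.00645
  eq          0.02875      0.5971      0.1426      0.1542
  solve Keq expr → x = 0.00215; check Q = 3038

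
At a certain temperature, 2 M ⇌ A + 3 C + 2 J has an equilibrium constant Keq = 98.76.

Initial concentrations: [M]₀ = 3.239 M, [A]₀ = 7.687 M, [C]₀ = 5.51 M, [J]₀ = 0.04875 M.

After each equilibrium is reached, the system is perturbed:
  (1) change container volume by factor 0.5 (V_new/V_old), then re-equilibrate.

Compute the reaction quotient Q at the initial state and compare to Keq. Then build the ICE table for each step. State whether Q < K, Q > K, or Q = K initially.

Q₀ = 0.2913 vs Keq = 98.76 ⇒ Q<K, forward
Step 1:
                    M           A           C           J
  Initial       3.239       7.687        5.51     0.04875
  Change      -0.5467      0.2733        0.82      0.5467
  Equil         2.692        7.96        6.33      0.5954
  solve Keq expr → x = 0.2733; check Q = 98.76
Then change container volume by factor 0.5 (V_new/V_old).
Step 2:
                    M           A           C           J
  Initial       5.385       15.92       12.66       1.191
  Change       0.7902     -0.3951      -1.185     -0.7902
  Equil         6.175       15.53       11.47      0.4007
  solve Keq expr → x = -0.3951; check Q = 98.76

Q₀ = 0.2913; Q < K (proceeds forward)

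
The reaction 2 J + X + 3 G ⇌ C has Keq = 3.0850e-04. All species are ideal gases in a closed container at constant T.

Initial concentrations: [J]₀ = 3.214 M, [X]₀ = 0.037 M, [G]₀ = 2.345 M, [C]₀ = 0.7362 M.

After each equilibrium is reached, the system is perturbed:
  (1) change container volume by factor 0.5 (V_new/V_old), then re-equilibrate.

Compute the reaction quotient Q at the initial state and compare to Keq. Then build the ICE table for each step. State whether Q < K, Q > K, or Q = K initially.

Q₀ = 0.1494 vs Keq = 3.0850e-04 ⇒ Q>K, reverse
Step 1:
                  J         X         G         C
  I           3.214     0.037     2.345    0.7362
  C           1.072    0.5358     1.607   -0.5358
  E           4.286    0.5728     3.952    0.2004
  solve Keq expr → x = -0.5358; check Q = 3.0850e-04
Then change container volume by factor 0.5 (V_new/V_old).
Step 2:
                  J         X         G         C
  I           8.571     1.146     7.905    0.4008
  C          -1.485   -0.7424    -2.227    0.7424
  E           7.086    0.4032     5.678     1.143
  solve Keq expr → x = 0.7424; check Q = 3.0850e-04

Q₀ = 0.1494; Q > K (proceeds reverse)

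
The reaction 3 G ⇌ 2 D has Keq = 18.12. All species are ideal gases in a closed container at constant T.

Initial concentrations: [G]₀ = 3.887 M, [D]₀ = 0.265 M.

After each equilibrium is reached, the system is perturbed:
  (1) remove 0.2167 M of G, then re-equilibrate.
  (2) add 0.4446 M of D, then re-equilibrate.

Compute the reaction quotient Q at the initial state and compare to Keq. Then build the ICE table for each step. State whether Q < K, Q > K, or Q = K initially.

Q₀ = 0.001196 vs Keq = 18.12 ⇒ Q<K, forward
Step 1:
                    G           D
  Initial       3.887       0.265
  Change       -3.204       2.136
  Equil        0.6827       2.401
  solve Keq expr → x = 1.068; check Q = 18.12
Then remove 0.2167 M of G.
Step 2:
                    G           D
  Initial       0.466       2.401
  Change       0.1922     -0.1281
  Equil        0.6582       2.273
  solve Keq expr → x = -0.06406; check Q = 18.12
Then add 0.4446 M of D.
Step 3:
                    G           D
  Initial      0.6582       2.718
  Change      0.07422    -0.04948
  Equil        0.7324       2.668
  solve Keq expr → x = -0.02474; check Q = 18.12

Q₀ = 0.001196; Q < K (proceeds forward)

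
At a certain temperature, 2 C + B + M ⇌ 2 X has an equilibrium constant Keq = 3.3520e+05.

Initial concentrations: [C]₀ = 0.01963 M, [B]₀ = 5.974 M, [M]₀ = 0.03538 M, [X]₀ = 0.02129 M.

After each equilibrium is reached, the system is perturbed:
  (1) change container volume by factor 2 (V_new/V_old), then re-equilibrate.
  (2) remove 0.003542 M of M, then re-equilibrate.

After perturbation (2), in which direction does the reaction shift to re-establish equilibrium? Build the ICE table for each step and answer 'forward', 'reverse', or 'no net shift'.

Q₀ = 5.565 vs Keq = 3.3520e+05 ⇒ Q<K, forward
Step 1:
                   C          B          M          X
  init       0.01963      5.974    0.03538    0.02129
  Δ         -0.01945  -0.009725  -0.009725    0.01945
  eq      1.7989e-04      5.964    0.02565    0.04074
  solve Keq expr → x = 0.009725; check Q = 3.3520e+05
Then change container volume by factor 2 (V_new/V_old).
Step 2:
                   C          B          M          X
  init    8.9945e-05      2.982    0.01283    0.02037
  Δ       8.8849e-05 4.4425e-05 4.4425e-05 -8.8849e-05
  eq      1.7879e-04      2.982    0.01287    0.02028
  solve Keq expr → x = -4.4425e-05; check Q = 3.3520e+05
Then remove 0.003542 M of M.
Step 3:
                   C          B          M          X
  init    1.7879e-04      2.982    0.00933    0.02028
  Δ       3.0723e-05 1.5361e-05 1.5361e-05 -3.0723e-05
  eq      2.0952e-04      2.982   0.009345    0.02025
  solve Keq expr → x = -1.5361e-05; check Q = 3.3520e+05

Direction: reverse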